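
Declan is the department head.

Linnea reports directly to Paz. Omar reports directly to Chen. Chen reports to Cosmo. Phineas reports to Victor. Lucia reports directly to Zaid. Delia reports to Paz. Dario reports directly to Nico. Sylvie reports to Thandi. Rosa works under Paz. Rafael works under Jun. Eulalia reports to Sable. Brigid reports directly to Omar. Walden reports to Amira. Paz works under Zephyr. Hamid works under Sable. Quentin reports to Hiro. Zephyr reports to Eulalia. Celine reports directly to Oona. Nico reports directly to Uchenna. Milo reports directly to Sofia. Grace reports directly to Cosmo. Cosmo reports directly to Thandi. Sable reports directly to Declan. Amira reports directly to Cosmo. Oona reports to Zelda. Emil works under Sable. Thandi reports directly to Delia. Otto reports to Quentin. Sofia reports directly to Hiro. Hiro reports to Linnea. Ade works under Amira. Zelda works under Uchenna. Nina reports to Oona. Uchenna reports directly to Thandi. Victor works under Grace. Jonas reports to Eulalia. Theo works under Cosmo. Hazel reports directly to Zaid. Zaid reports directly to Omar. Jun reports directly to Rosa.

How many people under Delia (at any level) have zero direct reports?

The people in Delia's organization with no one reporting to them are Sylvie, Theo, Phineas, Ade, Walden, Brigid, Hazel, Lucia, Nina, Celine, Dario. That is 11.

11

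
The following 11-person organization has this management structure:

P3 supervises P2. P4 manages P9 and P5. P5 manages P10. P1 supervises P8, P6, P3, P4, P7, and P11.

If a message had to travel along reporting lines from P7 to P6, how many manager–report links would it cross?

P7 is 1 level below P1, and P6 is 1 level below P1 (their lowest common manager). The shortest path runs up from P7 to P1 and back down to P6: 1 + 1 = 2 links.

2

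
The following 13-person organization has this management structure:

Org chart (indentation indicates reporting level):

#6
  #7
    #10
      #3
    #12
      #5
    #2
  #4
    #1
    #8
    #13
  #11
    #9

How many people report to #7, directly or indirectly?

#7 directly manages #10, #12, #2. Under #10: #3 (1). Under #12: #5 (1). #2 has no reports. So #7's organization is 3 direct reports plus everyone under them: 2 + 2 + 1 = 5.

5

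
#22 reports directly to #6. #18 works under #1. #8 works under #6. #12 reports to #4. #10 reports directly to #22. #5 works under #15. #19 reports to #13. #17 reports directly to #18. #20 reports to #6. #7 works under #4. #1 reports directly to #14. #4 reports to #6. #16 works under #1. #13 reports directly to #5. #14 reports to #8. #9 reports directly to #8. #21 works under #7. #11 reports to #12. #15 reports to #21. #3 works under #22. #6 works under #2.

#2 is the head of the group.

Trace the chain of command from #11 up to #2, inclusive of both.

#11 -> #12 -> #4 -> #6 -> #2

#11 reports to #12. #12 reports to #4. #4 reports to #6. #6 reports to #2. #2 is at the top.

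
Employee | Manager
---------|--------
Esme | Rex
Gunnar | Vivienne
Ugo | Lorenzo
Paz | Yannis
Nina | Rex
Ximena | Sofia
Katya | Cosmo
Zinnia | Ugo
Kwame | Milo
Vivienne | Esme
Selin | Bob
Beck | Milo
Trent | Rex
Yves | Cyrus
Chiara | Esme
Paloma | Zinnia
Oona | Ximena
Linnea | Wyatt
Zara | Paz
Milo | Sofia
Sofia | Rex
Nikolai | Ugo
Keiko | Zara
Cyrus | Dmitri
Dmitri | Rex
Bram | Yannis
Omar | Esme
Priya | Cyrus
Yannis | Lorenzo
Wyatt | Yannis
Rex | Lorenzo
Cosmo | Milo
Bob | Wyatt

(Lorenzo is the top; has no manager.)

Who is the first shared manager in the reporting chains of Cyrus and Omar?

Cyrus's chain of managers is Dmitri, Rex, Lorenzo. Omar's chain of managers is Esme, Rex, Lorenzo. The first manager that appears in both chains is Rex.

Rex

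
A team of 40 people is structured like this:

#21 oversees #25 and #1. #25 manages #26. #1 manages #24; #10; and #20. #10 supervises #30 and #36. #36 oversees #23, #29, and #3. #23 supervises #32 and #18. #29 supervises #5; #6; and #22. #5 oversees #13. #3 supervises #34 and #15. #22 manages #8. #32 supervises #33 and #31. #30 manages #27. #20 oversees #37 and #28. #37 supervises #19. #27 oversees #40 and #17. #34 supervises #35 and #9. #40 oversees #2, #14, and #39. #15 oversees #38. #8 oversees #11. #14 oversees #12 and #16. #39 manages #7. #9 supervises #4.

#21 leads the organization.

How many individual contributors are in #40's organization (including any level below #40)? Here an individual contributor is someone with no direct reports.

4

The people in #40's organization with no one reporting to them are #2, #7, #16, #12. That is 4.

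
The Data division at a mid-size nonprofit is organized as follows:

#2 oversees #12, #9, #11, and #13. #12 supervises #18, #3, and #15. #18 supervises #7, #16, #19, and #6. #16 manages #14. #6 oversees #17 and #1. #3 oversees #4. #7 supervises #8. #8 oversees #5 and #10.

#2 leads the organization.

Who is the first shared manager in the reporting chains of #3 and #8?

#3's chain of managers is #12, #2. #8's chain of managers is #7, #18, #12, #2. The first manager that appears in both chains is #12.

#12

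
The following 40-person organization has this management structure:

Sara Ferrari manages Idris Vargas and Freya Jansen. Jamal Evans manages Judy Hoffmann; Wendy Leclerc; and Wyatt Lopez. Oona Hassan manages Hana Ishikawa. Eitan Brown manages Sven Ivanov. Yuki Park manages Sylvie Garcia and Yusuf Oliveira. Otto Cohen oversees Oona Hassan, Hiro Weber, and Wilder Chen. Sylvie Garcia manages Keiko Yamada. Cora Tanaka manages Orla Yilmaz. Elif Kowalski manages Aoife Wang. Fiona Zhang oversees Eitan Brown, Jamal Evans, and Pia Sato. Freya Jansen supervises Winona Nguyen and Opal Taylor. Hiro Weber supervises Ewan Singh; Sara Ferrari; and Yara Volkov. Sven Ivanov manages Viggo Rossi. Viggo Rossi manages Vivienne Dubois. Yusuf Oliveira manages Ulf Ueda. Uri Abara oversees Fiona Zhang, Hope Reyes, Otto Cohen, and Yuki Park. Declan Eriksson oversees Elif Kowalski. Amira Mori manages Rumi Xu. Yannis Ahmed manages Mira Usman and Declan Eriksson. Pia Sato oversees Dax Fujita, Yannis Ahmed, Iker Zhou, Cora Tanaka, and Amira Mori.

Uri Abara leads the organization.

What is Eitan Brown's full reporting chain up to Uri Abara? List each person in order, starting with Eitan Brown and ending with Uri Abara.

Eitan Brown reports to Fiona Zhang. Fiona Zhang reports to Uri Abara. Uri Abara is at the top.

Eitan Brown -> Fiona Zhang -> Uri Abara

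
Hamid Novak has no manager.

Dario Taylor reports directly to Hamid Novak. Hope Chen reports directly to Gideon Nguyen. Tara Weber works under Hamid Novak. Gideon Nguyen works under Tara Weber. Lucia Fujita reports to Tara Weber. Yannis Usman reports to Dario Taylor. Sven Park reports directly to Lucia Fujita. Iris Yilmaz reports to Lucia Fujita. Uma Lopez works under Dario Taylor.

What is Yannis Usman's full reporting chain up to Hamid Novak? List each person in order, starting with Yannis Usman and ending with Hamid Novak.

Yannis Usman -> Dario Taylor -> Hamid Novak

Yannis Usman reports to Dario Taylor. Dario Taylor reports to Hamid Novak. Hamid Novak is at the top.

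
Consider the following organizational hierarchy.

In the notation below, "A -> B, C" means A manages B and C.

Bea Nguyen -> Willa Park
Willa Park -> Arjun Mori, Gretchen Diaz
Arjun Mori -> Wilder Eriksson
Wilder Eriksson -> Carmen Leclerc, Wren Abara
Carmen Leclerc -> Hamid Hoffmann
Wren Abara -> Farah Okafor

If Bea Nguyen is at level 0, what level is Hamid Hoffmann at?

Chain from Hamid Hoffmann up to Bea Nguyen: Hamid Hoffmann → Carmen Leclerc → Wilder Eriksson → Arjun Mori → Willa Park → Bea Nguyen. That is 5 steps up, so Hamid Hoffmann is 5 levels below Bea Nguyen.

5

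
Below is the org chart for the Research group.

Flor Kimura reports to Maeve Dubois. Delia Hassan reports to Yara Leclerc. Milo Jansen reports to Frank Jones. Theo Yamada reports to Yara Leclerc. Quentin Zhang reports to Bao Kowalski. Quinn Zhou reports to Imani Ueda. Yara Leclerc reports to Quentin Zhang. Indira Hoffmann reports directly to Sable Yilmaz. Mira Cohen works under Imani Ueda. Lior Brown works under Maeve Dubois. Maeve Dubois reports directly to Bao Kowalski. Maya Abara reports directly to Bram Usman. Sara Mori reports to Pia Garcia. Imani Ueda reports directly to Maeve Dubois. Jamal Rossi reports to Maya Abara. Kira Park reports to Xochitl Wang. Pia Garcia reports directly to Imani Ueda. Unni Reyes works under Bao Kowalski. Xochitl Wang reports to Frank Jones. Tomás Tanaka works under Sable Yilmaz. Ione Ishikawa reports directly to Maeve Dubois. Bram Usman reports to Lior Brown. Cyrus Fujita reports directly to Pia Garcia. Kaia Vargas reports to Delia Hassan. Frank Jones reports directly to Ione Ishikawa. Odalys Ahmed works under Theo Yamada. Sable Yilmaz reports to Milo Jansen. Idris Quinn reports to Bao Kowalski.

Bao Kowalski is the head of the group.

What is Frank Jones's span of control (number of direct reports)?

2

Frank Jones directly manages Xochitl Wang, Milo Jansen. That is 2 direct reports.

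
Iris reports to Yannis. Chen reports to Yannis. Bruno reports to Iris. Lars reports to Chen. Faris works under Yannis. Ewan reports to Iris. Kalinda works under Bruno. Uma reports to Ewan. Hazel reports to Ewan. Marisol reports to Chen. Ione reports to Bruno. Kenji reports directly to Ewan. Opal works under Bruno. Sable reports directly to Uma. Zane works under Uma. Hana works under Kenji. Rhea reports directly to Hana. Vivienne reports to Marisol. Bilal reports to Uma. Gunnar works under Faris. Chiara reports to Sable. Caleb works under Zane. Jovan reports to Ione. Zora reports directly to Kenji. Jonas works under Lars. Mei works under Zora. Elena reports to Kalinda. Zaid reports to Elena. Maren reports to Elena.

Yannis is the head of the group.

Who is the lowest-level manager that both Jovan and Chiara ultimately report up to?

Iris

Jovan's chain of managers is Ione, Bruno, Iris, Yannis. Chiara's chain of managers is Sable, Uma, Ewan, Iris, Yannis. The first manager that appears in both chains is Iris.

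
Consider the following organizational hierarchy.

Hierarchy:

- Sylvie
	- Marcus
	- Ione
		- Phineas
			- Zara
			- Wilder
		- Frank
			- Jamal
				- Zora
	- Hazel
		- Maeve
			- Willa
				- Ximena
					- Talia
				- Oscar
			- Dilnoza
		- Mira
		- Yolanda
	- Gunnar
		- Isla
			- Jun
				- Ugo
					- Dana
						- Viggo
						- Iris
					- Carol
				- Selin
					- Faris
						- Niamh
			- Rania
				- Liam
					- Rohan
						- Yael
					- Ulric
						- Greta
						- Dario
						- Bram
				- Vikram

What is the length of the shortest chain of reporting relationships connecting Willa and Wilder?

Willa is 3 levels below Sylvie, and Wilder is 3 levels below Sylvie (their lowest common manager). The shortest path runs up from Willa to Sylvie and back down to Wilder: 3 + 3 = 6 links.

6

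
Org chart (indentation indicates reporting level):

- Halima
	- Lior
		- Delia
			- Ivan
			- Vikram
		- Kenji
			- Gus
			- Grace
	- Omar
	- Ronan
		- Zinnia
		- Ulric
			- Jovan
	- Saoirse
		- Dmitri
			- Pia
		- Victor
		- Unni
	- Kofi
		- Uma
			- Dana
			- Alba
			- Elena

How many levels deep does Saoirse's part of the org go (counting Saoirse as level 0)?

The longest chain under Saoirse runs Saoirse → Dmitri → Pia, which is 2 levels below Saoirse.

2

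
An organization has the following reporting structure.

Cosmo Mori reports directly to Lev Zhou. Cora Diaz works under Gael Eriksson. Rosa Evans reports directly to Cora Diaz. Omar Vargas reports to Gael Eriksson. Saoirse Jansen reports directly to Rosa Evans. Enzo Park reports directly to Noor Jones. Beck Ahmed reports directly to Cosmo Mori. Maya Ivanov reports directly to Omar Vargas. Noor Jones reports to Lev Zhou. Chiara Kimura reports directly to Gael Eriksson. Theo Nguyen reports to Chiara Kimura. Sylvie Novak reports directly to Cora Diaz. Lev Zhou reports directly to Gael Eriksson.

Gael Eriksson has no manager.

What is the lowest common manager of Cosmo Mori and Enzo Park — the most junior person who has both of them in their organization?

Cosmo Mori's chain of managers is Lev Zhou, Gael Eriksson. Enzo Park's chain of managers is Noor Jones, Lev Zhou, Gael Eriksson. The first manager that appears in both chains is Lev Zhou.

Lev Zhou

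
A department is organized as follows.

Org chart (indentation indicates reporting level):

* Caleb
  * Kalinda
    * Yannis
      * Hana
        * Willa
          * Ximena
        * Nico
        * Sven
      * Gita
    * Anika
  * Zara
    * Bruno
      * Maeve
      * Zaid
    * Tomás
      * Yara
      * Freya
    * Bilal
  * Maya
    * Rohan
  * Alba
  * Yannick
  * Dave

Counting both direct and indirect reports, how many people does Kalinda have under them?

8

Kalinda directly manages Yannis, Anika. Under Yannis: Gita, Hana, Sven, Nico, Willa, Ximena (6). Anika has no reports. So Kalinda's organization is 2 direct reports plus everyone under them: 7 + 1 = 8.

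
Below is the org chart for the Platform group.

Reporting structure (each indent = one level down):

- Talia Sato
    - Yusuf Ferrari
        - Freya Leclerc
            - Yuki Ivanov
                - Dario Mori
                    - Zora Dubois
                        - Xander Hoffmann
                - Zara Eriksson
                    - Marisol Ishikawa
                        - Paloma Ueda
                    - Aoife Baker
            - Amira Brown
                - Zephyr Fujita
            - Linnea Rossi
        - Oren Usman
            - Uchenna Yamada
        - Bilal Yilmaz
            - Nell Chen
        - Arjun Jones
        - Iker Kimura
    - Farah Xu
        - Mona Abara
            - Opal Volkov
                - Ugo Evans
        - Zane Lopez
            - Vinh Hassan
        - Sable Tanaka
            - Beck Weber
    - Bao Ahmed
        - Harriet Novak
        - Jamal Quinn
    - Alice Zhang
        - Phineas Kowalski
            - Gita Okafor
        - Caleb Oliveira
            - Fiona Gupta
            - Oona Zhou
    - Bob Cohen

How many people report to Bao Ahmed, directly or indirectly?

Bao Ahmed directly manages Harriet Novak, Jamal Quinn. Harriet Novak has no reports. Jamal Quinn has no reports. So Bao Ahmed's organization is 2 direct reports plus everyone under them: 1 + 1 = 2.

2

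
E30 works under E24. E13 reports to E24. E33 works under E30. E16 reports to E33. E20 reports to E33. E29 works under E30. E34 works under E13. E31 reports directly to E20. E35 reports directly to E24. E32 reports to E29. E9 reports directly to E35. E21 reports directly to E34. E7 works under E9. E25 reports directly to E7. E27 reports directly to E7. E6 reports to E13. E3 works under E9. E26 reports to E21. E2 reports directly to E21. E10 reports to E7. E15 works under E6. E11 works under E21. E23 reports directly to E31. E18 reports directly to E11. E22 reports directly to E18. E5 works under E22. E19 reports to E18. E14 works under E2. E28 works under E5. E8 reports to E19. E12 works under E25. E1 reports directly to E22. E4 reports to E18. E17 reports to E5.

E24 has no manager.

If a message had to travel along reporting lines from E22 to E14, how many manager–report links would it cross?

E22 is 3 levels below E21, and E14 is 2 levels below E21 (their lowest common manager). The shortest path runs up from E22 to E21 and back down to E14: 3 + 2 = 5 links.

5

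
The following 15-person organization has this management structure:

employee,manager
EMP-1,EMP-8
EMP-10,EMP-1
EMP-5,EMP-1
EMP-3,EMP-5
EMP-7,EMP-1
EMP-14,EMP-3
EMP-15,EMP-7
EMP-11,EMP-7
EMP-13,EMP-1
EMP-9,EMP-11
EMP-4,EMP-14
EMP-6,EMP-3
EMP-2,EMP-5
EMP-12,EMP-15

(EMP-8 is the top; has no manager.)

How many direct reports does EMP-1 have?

EMP-1 directly manages EMP-10, EMP-5, EMP-7, EMP-13. That is 4 direct reports.

4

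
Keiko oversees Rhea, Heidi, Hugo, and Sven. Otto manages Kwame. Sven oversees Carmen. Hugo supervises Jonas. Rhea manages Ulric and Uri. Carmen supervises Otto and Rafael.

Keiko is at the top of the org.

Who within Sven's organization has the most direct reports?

Carmen

Direct-report counts within Sven's organization: Sven has 1; Carmen has 2; Otto has 1. The largest is 2, held by Carmen.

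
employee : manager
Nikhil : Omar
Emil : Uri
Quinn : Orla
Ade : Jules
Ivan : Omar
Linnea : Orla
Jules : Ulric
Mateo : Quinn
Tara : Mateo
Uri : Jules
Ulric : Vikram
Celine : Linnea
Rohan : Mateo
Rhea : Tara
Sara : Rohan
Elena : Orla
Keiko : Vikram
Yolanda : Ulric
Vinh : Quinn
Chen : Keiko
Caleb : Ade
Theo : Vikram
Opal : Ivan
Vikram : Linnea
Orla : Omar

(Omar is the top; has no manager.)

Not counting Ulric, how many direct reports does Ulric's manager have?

2

Ulric reports to Vikram. Vikram's other direct reports are Theo, Keiko — 2 peers.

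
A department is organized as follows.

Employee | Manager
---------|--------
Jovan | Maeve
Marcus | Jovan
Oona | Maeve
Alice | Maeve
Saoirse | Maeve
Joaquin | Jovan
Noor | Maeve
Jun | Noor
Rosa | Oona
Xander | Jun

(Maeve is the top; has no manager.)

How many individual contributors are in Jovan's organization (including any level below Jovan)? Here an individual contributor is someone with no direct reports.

2

The people in Jovan's organization with no one reporting to them are Joaquin, Marcus. That is 2.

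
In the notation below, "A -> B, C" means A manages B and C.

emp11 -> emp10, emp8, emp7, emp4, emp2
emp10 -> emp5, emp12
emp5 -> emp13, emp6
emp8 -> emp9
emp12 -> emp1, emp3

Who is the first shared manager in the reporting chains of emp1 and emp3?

emp1's chain of managers is emp12, emp10, emp11. emp3's chain of managers is emp12, emp10, emp11. The first manager that appears in both chains is emp12.

emp12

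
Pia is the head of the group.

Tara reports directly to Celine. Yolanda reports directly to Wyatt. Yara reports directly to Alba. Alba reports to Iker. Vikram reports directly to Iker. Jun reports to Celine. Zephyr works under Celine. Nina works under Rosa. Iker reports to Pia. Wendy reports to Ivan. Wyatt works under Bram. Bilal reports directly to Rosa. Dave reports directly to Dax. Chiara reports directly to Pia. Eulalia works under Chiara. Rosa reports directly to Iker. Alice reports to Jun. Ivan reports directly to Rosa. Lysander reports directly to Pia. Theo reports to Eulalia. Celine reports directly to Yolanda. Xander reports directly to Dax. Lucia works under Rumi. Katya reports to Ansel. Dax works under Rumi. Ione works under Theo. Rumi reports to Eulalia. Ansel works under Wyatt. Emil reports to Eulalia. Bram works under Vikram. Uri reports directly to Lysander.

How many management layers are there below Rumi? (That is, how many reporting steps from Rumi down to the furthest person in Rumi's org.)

2

The longest chain under Rumi runs Rumi → Dax → Dave, which is 2 levels below Rumi.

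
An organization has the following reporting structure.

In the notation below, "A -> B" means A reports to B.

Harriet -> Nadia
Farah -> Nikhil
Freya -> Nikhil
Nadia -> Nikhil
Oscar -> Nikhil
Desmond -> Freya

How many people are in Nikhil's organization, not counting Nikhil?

Nikhil directly manages Freya, Farah, Nadia, Oscar. Under Freya: Desmond (1). Farah has no reports. Under Nadia: Harriet (1). Oscar has no reports. So Nikhil's organization is 4 direct reports plus everyone under them: 2 + 1 + 2 + 1 = 6.

6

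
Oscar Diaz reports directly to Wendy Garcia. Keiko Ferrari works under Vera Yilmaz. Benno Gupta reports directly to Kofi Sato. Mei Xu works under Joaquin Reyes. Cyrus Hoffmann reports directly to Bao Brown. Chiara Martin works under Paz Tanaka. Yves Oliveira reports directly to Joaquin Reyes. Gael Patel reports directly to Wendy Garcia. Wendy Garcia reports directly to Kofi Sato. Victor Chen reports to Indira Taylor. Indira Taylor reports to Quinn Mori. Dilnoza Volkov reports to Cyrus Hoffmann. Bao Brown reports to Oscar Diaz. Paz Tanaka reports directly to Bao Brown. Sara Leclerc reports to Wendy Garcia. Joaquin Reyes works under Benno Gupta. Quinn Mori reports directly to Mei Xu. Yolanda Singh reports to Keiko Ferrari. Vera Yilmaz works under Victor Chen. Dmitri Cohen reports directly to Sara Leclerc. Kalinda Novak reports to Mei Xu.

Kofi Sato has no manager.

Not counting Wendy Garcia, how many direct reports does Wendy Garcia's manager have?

Wendy Garcia reports to Kofi Sato. Kofi Sato's other direct reports are Benno Gupta — 1 peer.

1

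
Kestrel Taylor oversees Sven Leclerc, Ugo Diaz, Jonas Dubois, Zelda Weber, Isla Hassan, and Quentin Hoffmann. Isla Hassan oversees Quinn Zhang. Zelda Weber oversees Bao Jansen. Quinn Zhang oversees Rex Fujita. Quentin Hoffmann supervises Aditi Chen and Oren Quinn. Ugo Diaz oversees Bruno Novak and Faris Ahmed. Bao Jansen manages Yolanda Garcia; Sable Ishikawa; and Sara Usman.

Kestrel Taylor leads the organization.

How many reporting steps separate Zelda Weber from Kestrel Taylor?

1

Chain from Zelda Weber up to Kestrel Taylor: Zelda Weber → Kestrel Taylor. That is 1 step up, so Zelda Weber is 1 level below Kestrel Taylor.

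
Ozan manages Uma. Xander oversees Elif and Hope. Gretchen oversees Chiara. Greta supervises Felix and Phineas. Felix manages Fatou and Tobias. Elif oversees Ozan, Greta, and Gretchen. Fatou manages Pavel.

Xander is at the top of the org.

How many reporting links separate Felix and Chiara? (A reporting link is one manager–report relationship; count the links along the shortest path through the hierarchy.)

4

Felix is 2 levels below Elif, and Chiara is 2 levels below Elif (their lowest common manager). The shortest path runs up from Felix to Elif and back down to Chiara: 2 + 2 = 4 links.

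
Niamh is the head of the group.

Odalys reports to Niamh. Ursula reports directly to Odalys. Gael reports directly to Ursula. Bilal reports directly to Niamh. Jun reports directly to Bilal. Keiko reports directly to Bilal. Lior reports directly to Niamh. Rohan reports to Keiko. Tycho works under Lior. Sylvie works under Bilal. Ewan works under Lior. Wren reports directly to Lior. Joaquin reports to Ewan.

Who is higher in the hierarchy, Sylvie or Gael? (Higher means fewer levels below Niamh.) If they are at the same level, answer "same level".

Sylvie

Sylvie is 2 levels below Niamh; Gael is 3. Sylvie is higher.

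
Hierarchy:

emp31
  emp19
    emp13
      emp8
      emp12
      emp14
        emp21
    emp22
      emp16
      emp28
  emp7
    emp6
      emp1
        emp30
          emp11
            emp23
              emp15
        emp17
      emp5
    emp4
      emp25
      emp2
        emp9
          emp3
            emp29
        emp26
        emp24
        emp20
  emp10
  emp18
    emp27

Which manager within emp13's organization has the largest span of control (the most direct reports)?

emp13

Direct-report counts within emp13's organization: emp13 has 3; emp14 has 1. The largest is 3, held by emp13.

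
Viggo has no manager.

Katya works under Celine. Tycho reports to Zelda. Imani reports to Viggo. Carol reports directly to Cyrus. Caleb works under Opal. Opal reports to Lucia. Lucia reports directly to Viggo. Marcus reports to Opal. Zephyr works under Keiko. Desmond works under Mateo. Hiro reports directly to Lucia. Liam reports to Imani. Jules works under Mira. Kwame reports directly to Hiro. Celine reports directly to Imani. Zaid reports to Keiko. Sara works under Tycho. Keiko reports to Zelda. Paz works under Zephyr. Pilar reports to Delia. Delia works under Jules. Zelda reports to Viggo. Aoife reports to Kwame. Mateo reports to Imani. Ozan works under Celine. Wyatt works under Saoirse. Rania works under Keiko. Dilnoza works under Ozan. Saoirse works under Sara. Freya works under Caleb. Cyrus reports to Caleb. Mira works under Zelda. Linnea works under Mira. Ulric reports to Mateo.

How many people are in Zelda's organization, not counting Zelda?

Zelda directly manages Mira, Keiko, Tycho. Under Mira: Linnea, Jules, Delia, Pilar (4). Under Keiko: Zaid, Rania, Zephyr, Paz (4). Under Tycho: Sara, Saoirse, Wyatt (3). So Zelda's organization is 3 direct reports plus everyone under them: 5 + 5 + 4 = 14.

14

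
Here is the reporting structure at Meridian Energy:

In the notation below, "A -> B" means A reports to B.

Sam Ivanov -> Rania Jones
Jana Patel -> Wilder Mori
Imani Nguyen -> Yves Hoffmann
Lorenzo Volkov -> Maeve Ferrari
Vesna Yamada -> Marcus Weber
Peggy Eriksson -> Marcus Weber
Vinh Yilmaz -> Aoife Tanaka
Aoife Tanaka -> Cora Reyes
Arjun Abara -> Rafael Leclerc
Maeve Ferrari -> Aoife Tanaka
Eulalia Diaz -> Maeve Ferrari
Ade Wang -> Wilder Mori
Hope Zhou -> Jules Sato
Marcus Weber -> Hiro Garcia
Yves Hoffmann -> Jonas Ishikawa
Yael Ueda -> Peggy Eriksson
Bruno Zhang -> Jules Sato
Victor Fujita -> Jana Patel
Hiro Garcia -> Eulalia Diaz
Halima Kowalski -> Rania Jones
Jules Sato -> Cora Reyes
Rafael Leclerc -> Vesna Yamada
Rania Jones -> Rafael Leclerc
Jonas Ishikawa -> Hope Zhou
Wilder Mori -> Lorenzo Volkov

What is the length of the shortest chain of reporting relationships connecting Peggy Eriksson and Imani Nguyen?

11

Peggy Eriksson is 6 levels below Cora Reyes, and Imani Nguyen is 5 levels below Cora Reyes (their lowest common manager). The shortest path runs up from Peggy Eriksson to Cora Reyes and back down to Imani Nguyen: 6 + 5 = 11 links.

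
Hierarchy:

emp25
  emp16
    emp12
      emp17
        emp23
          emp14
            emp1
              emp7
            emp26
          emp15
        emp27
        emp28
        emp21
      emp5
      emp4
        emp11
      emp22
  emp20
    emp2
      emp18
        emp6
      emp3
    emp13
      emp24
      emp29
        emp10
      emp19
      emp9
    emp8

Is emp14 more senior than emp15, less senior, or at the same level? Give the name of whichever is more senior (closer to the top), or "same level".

Both emp14 and emp15 are 5 levels below emp25.

same level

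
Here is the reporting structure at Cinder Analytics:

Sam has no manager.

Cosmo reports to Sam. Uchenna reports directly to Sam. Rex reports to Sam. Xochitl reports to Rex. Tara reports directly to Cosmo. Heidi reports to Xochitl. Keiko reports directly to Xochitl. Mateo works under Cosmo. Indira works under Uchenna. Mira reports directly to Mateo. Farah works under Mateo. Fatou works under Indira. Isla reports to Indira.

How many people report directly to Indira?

2

Indira directly manages Fatou, Isla. That is 2 direct reports.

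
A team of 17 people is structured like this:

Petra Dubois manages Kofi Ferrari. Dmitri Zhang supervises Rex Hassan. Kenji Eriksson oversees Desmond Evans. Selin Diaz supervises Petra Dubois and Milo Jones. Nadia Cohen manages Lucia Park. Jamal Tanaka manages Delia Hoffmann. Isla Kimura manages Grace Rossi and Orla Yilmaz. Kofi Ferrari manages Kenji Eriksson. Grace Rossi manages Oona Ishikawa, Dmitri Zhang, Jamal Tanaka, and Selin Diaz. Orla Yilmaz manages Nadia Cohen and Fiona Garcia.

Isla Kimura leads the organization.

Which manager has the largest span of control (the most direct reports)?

Grace Rossi

Direct-report counts: Isla Kimura has 2; Orla Yilmaz has 2; Nadia Cohen has 1; Grace Rossi has 4; Jamal Tanaka has 1; Selin Diaz has 2; Petra Dubois has 1; Kofi Ferrari has 1; Kenji Eriksson has 1; Dmitri Zhang has 1. The largest is 4, held by Grace Rossi.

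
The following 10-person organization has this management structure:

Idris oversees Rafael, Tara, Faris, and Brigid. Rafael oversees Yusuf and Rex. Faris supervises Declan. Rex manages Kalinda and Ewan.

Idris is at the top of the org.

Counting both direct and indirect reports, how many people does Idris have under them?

9

Idris directly manages Rafael, Tara, Faris, Brigid. Under Rafael: Yusuf, Rex, Ewan, Kalinda (4). Tara has no reports. Under Faris: Declan (1). Brigid has no reports. So Idris's organization is 4 direct reports plus everyone under them: 5 + 1 + 2 + 1 = 9.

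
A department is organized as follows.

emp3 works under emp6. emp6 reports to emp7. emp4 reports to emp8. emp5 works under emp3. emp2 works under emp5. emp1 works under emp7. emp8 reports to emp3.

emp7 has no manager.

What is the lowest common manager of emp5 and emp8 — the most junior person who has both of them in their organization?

emp3

emp5's chain of managers is emp3, emp6, emp7. emp8's chain of managers is emp3, emp6, emp7. The first manager that appears in both chains is emp3.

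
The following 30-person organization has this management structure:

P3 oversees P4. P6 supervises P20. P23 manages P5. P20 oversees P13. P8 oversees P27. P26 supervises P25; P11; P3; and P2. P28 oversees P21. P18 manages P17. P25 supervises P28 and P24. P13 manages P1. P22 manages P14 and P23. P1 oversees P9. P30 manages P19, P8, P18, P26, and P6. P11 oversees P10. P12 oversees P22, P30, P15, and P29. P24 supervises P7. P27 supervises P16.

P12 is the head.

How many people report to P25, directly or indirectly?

4

P25 directly manages P28, P24. Under P28: P21 (1). Under P24: P7 (1). So P25's organization is 2 direct reports plus everyone under them: 2 + 2 = 4.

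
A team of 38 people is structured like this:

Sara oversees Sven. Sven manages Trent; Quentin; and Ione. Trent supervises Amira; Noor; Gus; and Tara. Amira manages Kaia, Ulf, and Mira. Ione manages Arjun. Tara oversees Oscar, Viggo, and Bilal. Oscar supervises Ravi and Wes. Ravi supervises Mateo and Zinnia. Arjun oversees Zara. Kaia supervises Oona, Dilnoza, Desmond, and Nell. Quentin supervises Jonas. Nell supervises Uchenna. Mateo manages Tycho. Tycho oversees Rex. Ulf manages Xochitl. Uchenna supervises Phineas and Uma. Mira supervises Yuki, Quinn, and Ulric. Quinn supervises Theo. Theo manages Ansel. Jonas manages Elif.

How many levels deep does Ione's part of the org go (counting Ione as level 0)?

2

The longest chain under Ione runs Ione → Arjun → Zara, which is 2 levels below Ione.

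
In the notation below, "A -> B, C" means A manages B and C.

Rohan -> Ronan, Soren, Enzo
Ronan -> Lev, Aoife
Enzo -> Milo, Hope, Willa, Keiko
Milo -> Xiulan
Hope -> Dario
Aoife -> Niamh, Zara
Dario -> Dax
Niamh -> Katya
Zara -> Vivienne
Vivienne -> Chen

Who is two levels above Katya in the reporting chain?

Aoife

Katya reports to Niamh, and Niamh reports to Aoife. So Katya's skip-level manager is Aoife.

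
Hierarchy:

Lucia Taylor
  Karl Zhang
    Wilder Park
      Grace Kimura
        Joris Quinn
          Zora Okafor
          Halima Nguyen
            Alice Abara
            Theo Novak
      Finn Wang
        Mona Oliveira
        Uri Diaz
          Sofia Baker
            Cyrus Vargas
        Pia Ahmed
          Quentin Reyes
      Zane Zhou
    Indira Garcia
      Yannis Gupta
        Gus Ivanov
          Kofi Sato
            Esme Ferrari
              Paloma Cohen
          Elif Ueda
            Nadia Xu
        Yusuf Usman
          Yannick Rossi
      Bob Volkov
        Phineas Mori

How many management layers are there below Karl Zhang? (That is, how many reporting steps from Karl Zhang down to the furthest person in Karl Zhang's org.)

6

The longest chain under Karl Zhang runs Karl Zhang → Indira Garcia → Yannis Gupta → Gus Ivanov → Kofi Sato → Esme Ferrari → Paloma Cohen, which is 6 levels below Karl Zhang.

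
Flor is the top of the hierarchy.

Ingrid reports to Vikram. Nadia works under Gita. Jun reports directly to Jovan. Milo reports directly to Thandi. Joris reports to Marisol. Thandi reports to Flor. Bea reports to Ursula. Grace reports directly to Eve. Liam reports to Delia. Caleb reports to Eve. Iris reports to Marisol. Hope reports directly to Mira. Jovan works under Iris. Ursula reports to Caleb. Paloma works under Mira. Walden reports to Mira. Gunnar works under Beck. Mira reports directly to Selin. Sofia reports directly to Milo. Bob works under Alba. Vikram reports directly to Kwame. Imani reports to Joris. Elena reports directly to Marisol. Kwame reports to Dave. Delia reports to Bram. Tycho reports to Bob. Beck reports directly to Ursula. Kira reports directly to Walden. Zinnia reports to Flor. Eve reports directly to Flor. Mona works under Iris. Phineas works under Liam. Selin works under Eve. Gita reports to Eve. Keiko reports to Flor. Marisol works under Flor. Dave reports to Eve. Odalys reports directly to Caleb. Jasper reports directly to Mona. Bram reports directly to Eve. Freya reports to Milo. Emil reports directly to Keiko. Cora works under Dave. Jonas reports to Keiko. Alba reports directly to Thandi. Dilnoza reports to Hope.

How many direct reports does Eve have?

Eve directly manages Selin, Gita, Dave, Caleb, Bram, Grace. That is 6 direct reports.

6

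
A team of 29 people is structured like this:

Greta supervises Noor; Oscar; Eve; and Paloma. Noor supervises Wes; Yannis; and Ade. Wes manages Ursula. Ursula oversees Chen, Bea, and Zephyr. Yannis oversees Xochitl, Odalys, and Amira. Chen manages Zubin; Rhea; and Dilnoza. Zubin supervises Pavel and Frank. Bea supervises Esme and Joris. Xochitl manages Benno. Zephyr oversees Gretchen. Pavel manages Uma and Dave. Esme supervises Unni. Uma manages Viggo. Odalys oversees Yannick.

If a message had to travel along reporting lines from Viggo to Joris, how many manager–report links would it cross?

7

Viggo is 5 levels below Ursula, and Joris is 2 levels below Ursula (their lowest common manager). The shortest path runs up from Viggo to Ursula and back down to Joris: 5 + 2 = 7 links.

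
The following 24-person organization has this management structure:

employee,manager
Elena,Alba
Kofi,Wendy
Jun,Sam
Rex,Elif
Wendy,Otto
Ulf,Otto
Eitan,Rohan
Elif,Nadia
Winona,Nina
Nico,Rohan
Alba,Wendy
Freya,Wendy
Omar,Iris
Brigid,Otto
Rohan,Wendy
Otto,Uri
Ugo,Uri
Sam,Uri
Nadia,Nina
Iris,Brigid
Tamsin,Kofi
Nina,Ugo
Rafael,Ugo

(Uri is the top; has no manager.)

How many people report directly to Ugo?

2

Ugo directly manages Nina, Rafael. That is 2 direct reports.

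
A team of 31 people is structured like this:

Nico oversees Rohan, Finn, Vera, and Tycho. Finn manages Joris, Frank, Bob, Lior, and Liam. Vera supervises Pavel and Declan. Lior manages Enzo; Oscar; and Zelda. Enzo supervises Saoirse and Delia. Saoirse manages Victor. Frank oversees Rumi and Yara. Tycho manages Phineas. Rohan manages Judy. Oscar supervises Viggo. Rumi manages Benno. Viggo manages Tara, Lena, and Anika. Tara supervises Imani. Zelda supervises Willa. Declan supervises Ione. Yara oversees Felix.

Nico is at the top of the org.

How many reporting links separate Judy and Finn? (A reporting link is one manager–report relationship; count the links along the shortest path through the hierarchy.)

Judy is 2 levels below Nico, and Finn is 1 level below Nico (their lowest common manager). The shortest path runs up from Judy to Nico and back down to Finn: 2 + 1 = 3 links.

3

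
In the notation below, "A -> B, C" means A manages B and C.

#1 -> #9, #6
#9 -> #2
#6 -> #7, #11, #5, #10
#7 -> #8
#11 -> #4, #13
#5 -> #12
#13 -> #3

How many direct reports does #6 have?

#6 directly manages #7, #11, #5, #10. That is 4 direct reports.

4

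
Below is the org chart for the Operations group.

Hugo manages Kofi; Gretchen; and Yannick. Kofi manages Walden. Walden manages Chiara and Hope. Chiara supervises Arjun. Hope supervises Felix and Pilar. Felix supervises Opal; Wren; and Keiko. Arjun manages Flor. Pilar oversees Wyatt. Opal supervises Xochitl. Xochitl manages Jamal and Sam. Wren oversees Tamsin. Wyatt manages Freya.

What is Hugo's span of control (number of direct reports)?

3

Hugo directly manages Kofi, Gretchen, Yannick. That is 3 direct reports.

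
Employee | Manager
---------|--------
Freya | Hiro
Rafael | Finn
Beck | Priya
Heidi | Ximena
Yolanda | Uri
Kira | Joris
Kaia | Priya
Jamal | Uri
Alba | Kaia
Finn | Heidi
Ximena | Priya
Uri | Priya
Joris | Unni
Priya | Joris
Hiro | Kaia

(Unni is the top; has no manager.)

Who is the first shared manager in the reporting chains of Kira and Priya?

Joris

Kira's chain of managers is Joris, Unni. Priya's chain of managers is Joris, Unni. The first manager that appears in both chains is Joris.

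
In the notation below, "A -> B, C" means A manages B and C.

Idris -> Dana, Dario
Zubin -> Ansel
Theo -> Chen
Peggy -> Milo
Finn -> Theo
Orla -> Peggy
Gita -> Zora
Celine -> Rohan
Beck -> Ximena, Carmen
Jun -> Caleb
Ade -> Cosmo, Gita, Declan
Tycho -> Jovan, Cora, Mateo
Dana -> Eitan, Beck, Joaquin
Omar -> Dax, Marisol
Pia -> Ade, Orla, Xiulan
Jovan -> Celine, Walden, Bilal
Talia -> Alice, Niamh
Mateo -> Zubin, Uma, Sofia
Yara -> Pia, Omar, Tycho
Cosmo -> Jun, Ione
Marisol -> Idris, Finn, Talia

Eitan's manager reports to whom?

Idris

Eitan reports to Dana, and Dana reports to Idris. So Eitan's skip-level manager is Idris.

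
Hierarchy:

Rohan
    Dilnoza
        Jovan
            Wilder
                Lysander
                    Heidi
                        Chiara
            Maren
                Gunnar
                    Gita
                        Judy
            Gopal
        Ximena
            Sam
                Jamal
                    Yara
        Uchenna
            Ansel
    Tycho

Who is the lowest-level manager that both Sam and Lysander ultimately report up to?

Sam's chain of managers is Ximena, Dilnoza, Rohan. Lysander's chain of managers is Wilder, Jovan, Dilnoza, Rohan. The first manager that appears in both chains is Dilnoza.

Dilnoza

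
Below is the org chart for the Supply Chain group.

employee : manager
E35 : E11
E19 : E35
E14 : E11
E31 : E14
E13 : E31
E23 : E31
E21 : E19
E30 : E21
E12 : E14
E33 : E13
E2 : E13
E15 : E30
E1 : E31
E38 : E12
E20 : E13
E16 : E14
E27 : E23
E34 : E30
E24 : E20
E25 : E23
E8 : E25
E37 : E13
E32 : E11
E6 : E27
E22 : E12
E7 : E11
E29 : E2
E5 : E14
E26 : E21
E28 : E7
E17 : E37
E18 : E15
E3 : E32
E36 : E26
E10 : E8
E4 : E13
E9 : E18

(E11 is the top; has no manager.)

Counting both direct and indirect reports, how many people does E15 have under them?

E15 directly manages E18. Under E18: E9 (1). That's 2 in total.

2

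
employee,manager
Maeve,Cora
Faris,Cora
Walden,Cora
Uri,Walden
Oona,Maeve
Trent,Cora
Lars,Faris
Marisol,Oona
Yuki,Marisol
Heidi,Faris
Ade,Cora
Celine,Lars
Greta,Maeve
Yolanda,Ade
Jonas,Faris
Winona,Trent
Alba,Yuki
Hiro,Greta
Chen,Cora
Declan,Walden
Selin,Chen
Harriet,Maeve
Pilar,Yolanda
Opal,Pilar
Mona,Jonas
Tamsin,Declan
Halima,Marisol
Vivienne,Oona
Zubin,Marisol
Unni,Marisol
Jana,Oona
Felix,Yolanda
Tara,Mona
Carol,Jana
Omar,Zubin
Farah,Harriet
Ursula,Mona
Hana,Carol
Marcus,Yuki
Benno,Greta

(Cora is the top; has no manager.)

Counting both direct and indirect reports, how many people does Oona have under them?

12

Oona directly manages Marisol, Vivienne, Jana. Under Marisol: Unni, Zubin, Omar, Halima, Yuki, Marcus, Alba (7). Vivienne has no reports. Under Jana: Carol, Hana (2). So Oona's organization is 3 direct reports plus everyone under them: 8 + 1 + 3 = 12.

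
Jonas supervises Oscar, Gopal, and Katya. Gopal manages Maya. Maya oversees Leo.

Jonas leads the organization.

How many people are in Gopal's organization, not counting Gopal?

Gopal directly manages Maya. Under Maya: Leo (1). That's 2 in total.

2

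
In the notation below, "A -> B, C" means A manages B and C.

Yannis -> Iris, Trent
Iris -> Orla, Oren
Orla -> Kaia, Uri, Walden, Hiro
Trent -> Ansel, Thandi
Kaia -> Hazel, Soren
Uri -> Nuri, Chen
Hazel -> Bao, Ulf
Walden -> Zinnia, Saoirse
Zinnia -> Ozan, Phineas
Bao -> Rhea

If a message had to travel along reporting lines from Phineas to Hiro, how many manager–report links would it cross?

Phineas is 3 levels below Orla, and Hiro is 1 level below Orla (their lowest common manager). The shortest path runs up from Phineas to Orla and back down to Hiro: 3 + 1 = 4 links.

4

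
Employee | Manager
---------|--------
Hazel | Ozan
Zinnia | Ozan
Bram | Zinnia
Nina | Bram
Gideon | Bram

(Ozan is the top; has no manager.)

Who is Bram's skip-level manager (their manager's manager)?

Bram reports to Zinnia, and Zinnia reports to Ozan. So Bram's skip-level manager is Ozan.

Ozan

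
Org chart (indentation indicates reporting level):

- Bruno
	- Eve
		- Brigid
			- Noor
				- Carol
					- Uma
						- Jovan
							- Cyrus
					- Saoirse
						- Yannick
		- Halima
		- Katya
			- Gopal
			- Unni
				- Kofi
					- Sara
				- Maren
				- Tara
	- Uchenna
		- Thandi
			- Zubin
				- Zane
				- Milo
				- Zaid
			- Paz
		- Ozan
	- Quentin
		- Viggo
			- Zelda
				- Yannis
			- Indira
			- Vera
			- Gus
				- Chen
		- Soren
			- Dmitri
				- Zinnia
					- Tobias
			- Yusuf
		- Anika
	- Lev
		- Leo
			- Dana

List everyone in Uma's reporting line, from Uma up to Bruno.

Uma reports to Carol. Carol reports to Noor. Noor reports to Brigid. Brigid reports to Eve. Eve reports to Bruno. Bruno is at the top.

Uma -> Carol -> Noor -> Brigid -> Eve -> Bruno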